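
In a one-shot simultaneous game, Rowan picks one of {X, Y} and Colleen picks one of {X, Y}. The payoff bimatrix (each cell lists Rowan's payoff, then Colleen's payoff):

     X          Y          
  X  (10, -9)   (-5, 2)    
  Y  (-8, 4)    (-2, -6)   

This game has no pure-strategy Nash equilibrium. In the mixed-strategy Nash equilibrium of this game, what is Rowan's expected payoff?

In a mixed equilibrium Rowan is indifferent between X and Y; this condition fixes q.
  Rowan's payoff from X: q·10 + (1−q)·(-5) = 15q - 5
  Rowan's payoff from Y: q·(-8) + (1−q)·(-2) = -6q - 2
  15q - 5 = -6q - 2  ⇒  21q = 3  ⇒  q = 1/7.
At equilibrium Rowan is indifferent across rows, so Rowan's payoff equals the payoff from X: (1/7)·10 + (6/7)·(-5) = -20/7.

-20/7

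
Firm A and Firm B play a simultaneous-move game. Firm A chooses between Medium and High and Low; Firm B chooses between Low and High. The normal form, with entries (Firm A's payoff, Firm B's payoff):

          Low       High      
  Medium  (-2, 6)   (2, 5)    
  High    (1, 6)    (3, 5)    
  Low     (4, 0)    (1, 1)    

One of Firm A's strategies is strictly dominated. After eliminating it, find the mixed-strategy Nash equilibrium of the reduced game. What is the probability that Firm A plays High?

Firm A's strategy Medium is strictly dominated by High: 1 > -2 and 3 > 2. Eliminate Medium.
In a mixed equilibrium Firm B is indifferent between Low and High; this condition fixes p.
  Firm B's payoff from Low: p·6 + (1−p)·0 = 6p
  Firm B's payoff from High: p·5 + (1−p)·1 = 4p + 1
  6p = 4p + 1  ⇒  2p = 1  ⇒  p = 1/2.

p = 1/2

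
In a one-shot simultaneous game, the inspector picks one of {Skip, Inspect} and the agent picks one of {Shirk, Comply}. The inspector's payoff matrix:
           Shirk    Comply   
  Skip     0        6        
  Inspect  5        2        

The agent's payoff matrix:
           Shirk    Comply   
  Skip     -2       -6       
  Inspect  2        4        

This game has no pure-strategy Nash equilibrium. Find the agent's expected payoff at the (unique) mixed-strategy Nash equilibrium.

2/3

Set the agent's expected payoff from Shirk equal to that from Comply:
  the agent's payoff from Shirk: p·(-2) + (1−p)·2 = -4p + 2
  the agent's payoff from Comply: p·(-6) + (1−p)·4 = -10p + 4
  -4p + 2 = -10p + 4  ⇒  6p = 2  ⇒  p = 1/3.
At equilibrium the agent is indifferent across columns, so the agent's payoff equals the payoff from Shirk: (1/3)·(-2) + (2/3)·2 = 2/3.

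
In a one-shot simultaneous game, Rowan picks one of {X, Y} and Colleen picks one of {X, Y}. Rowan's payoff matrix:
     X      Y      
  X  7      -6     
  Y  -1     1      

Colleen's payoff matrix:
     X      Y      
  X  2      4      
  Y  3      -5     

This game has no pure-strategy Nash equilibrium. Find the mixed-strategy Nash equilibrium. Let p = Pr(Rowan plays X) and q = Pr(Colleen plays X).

Set Colleen's expected payoff from X equal to that from Y:
  Colleen's payoff to X: p·2 + (1−p)·3 = -p + 3
  Colleen's payoff to Y: p·4 + (1−p)·(-5) = 9p - 5
  -p + 3 = 9p - 5  ⇒  -10p = -8  ⇒  p = 4/5.
For Rowan to be willing to mix, Rowan must be indifferent between X and Y, which pins down Colleen's mix.
  Rowan's expected payoff from X: q·7 + (1−q)·(-6) = 13q - 6
  Rowan's expected payoff from Y: q·(-1) + (1−q)·1 = -2q + 1
  13q - 6 = -2q + 1  ⇒  15q = 7  ⇒  q = 7/15.

p = 4/5, q = 7/15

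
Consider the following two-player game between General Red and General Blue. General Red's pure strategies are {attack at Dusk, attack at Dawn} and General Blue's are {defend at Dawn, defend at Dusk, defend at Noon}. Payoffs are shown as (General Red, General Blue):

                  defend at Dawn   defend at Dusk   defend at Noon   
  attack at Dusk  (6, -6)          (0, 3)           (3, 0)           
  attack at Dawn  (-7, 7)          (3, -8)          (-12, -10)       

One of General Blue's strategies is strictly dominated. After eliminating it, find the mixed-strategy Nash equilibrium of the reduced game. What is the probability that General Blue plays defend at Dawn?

General Blue's strategy defend at Noon is strictly dominated by defend at Dusk: 3 > 0 and -8 > -10. Eliminate defend at Noon.
In a mixed equilibrium General Red is indifferent between attack at Dusk and attack at Dawn; this condition fixes q.
  General Red's payoff from attack at Dusk: q·6 + (1−q)·0 = 6q
  General Red's payoff from attack at Dawn: q·(-7) + (1−q)·3 = -10q + 3
  6q = -10q + 3  ⇒  16q = 3  ⇒  q = 3/16.

q = 3/16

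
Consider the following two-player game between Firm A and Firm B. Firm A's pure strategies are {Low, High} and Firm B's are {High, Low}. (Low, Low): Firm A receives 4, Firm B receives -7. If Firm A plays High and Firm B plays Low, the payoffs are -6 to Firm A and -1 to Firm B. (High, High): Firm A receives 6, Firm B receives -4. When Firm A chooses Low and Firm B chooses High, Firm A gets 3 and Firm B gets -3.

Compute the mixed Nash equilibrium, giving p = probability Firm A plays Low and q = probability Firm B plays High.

p = 3/7, q = 10/13

Firm B's indifference between High and Low determines Firm A's mixing probability p:
  Firm B's payoff to High: p·(-3) + (1−p)·(-4) = p - 4
  Firm B's payoff to Low: p·(-7) + (1−p)·(-1) = -6p - 1
  p - 4 = -6p - 1  ⇒  7p = 3  ⇒  p = 3/7.
For Firm A to be willing to mix, Firm A must be indifferent between Low and High, which pins down Firm B's mix.
  Firm A's payoff from Low: q·3 + (1−q)·4 = -q + 4
  Firm A's payoff from High: q·6 + (1−q)·(-6) = 12q - 6
  -q + 4 = 12q - 6  ⇒  -13q = -10  ⇒  q = 10/13.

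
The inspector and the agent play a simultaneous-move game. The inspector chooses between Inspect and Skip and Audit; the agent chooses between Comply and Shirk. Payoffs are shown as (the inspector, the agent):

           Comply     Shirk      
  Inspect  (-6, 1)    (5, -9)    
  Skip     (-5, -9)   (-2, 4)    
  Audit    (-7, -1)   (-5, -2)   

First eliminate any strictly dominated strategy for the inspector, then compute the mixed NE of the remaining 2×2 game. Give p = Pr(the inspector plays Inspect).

The inspector's strategy Audit is strictly dominated by Skip: -5 > -7 and -2 > -5. Eliminate Audit.
For the agent to be willing to mix, the agent must be indifferent between Comply and Shirk, which pins down the inspector's mix.
  the agent's payoff to Comply: p·1 + (1−p)·(-9) = 10p - 9
  the agent's payoff to Shirk: p·(-9) + (1−p)·4 = -13p + 4
  10p - 9 = -13p + 4  ⇒  23p = 13  ⇒  p = 13/23.

p = 13/23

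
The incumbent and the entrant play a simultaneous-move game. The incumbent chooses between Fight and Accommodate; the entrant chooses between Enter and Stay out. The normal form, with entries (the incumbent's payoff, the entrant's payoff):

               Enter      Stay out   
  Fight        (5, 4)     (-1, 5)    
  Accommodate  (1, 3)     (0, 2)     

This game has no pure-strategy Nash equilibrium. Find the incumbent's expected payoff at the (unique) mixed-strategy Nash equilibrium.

1/5

Set the incumbent's expected payoff from Fight equal to that from Accommodate:
  the incumbent's payoff from Fight: q·5 + (1−q)·(-1) = 6q - 1
  the incumbent's payoff from Accommodate: q·1 + (1−q)·0 = q
  6q - 1 = q  ⇒  5q = 1  ⇒  q = 1/5.
At equilibrium the incumbent is indifferent across rows, so the incumbent's payoff equals the payoff from Fight: (1/5)·5 + (4/5)·(-1) = 1/5.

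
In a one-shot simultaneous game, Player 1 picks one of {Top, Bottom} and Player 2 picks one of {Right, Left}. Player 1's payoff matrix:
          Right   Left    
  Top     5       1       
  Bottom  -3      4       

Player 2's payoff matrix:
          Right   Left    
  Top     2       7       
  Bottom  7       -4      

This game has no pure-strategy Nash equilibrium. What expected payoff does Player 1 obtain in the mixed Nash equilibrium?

23/11

Player 2's mix must leave Player 1 indifferent between Top and Bottom.
  Player 1's payoff from Top: q·5 + (1−q)·1 = 4q + 1
  Player 1's payoff from Bottom: q·(-3) + (1−q)·4 = -7q + 4
  4q + 1 = -7q + 4  ⇒  11q = 3  ⇒  q = 3/11.
At equilibrium Player 1 is indifferent across rows, so Player 1's payoff equals the payoff from Top: (3/11)·5 + (8/11)·1 = 23/11.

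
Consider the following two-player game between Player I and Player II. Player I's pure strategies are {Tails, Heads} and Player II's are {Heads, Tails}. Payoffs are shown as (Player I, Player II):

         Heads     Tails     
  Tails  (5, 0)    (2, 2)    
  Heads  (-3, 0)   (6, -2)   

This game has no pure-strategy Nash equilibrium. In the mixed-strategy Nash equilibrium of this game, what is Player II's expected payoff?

Player I's mix must leave Player II indifferent between Heads and Tails.
  Player II's expected payoff from Heads: p·0 + (1−p)·0 = 0
  Player II's expected payoff from Tails: p·2 + (1−p)·(-2) = 4p - 2
  0 = 4p - 2  ⇒  -4p = -2  ⇒  p = 1/2.
At equilibrium Player II is indifferent across columns, so Player II's payoff equals the payoff from Heads: (1/2)·0 + (1/2)·0 = 0.

0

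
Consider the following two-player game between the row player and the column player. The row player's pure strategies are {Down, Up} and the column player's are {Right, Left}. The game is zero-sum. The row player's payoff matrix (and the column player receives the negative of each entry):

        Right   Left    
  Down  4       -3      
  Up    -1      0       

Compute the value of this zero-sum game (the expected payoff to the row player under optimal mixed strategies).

The row player's indifference between Down and Up determines the column player's mixing probability q:
  the row player's payoff from Down: q·4 + (1−q)·(-3) = 7q - 3
  the row player's payoff from Up: q·(-1) + (1−q)·0 = -q
  7q - 3 = -q  ⇒  8q = 3  ⇒  q = 3/8.
The value is the row player's expected payoff against this mix (using Down): (3/8)·4 + (5/8)·(-3) = -3/8.

v = -3/8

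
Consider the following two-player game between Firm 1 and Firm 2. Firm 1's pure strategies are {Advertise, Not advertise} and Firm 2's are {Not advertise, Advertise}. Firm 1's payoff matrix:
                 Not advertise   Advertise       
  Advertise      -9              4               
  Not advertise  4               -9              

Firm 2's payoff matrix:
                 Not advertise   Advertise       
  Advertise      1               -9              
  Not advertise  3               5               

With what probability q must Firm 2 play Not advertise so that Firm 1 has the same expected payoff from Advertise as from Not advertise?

Set Firm 1's expected payoff from Advertise equal to that from Not advertise:
  Firm 1's expected payoff from Advertise: q·(-9) + (1−q)·4 = -13q + 4
  Firm 1's expected payoff from Not advertise: q·4 + (1−q)·(-9) = 13q - 9
  -13q + 4 = 13q - 9  ⇒  -26q = -13  ⇒  q = 1/2.

q = 1/2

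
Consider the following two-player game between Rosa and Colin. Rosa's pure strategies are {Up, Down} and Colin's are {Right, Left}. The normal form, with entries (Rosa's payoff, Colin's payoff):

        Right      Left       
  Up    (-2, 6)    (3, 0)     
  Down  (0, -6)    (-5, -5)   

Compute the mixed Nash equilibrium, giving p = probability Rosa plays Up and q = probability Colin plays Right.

p = 1/7, q = 4/5

In a mixed equilibrium Colin is indifferent between Right and Left; this condition fixes p.
  Colin's payoff from Right: p·6 + (1−p)·(-6) = 12p - 6
  Colin's payoff from Left: p·0 + (1−p)·(-5) = 5p - 5
  12p - 6 = 5p - 5  ⇒  7p = 1  ⇒  p = 1/7.
Set Rosa's expected payoff from Up equal to that from Down:
  Rosa's expected payoff from Up: q·(-2) + (1−q)·3 = -5q + 3
  Rosa's expected payoff from Down: q·0 + (1−q)·(-5) = 5q - 5
  -5q + 3 = 5q - 5  ⇒  -10q = -8  ⇒  q = 4/5.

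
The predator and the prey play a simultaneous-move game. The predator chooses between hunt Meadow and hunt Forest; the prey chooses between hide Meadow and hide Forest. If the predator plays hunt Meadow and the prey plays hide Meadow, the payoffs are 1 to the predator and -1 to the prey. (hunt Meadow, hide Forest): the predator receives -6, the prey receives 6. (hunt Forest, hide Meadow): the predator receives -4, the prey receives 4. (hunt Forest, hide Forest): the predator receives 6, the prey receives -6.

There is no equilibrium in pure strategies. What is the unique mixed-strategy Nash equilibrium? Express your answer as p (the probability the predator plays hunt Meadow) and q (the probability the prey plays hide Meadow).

p = 10/17, q = 12/17

For the prey to be willing to mix, the prey must be indifferent between hide Meadow and hide Forest, which pins down the predator's mix.
  the prey's payoff to hide Meadow: p·(-1) + (1−p)·4 = -5p + 4
  the prey's payoff to hide Forest: p·6 + (1−p)·(-6) = 12p - 6
  -5p + 4 = 12p - 6  ⇒  -17p = -10  ⇒  p = 10/17.
The prey's mix must leave the predator indifferent between hunt Meadow and hunt Forest.
  the predator's payoff from hunt Meadow: q·1 + (1−q)·(-6) = 7q - 6
  the predator's payoff from hunt Forest: q·(-4) + (1−q)·6 = -10q + 6
  7q - 6 = -10q + 6  ⇒  17q = 12  ⇒  q = 12/17.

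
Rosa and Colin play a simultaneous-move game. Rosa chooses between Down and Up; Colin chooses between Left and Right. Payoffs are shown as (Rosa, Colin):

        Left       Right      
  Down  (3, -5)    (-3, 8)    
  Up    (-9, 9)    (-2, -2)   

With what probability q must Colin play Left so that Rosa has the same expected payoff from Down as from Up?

Set Rosa's expected payoff from Down equal to that from Up:
  Rosa's payoff from Down: q·3 + (1−q)·(-3) = 6q - 3
  Rosa's payoff from Up: q·(-9) + (1−q)·(-2) = -7q - 2
  6q - 3 = -7q - 2  ⇒  13q = 1  ⇒  q = 1/13.

q = 1/13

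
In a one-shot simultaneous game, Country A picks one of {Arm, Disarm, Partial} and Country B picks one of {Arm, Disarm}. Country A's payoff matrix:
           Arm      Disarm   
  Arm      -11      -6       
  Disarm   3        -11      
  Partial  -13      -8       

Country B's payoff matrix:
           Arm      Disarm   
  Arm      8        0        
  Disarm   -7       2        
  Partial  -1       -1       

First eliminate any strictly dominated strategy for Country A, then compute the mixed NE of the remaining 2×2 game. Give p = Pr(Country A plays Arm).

p = 9/17

Country A's strategy Partial is strictly dominated by Arm: -11 > -13 and -6 > -8. Eliminate Partial.
In a mixed equilibrium Country B is indifferent between Arm and Disarm; this condition fixes p.
  Country B's payoff to Arm: p·8 + (1−p)·(-7) = 15p - 7
  Country B's payoff to Disarm: p·0 + (1−p)·2 = -2p + 2
  15p - 7 = -2p + 2  ⇒  17p = 9  ⇒  p = 9/17.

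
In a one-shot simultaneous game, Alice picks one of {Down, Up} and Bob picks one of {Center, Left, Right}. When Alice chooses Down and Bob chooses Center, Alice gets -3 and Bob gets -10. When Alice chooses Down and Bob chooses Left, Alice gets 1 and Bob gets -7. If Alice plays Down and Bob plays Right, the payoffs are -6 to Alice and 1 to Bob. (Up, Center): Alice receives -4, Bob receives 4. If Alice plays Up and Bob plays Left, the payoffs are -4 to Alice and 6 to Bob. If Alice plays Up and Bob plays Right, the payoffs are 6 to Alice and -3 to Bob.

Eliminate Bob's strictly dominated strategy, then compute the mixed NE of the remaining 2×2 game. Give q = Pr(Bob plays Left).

Bob's strategy Center is strictly dominated by Left: -7 > -10 and 6 > 4. Eliminate Center.
Alice's indifference between Down and Up determines Bob's mixing probability q:
  Alice's payoff from Down: q·1 + (1−q)·(-6) = 7q - 6
  Alice's payoff from Up: q·(-4) + (1−q)·6 = -10q + 6
  7q - 6 = -10q + 6  ⇒  17q = 12  ⇒  q = 12/17.

q = 12/17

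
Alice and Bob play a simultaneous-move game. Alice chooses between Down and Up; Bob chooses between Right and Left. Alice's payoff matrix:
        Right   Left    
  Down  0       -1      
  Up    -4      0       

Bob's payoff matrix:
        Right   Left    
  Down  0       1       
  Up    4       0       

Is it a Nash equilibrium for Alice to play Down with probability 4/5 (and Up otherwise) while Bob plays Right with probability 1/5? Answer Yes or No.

Check Bob's indifference given Alice's mix p = 4/5:
  payoff from Right = 4/5; payoff from Left = 4/5 — equal.
Check Alice's indifference given Bob's mix q = 1/5:
  payoff from Down = -4/5; payoff from Up = -4/5 — equal.
Both players are indifferent, so neither can profitably deviate.

Yes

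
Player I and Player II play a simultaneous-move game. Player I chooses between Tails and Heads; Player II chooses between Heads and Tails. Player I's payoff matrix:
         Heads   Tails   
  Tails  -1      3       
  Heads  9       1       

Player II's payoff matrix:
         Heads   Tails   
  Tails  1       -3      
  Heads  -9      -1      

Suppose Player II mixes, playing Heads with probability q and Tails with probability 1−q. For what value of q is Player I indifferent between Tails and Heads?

q = 1/6

In a mixed equilibrium Player I is indifferent between Tails and Heads; this condition fixes q.
  Player I's payoff from Tails: q·(-1) + (1−q)·3 = -4q + 3
  Player I's payoff from Heads: q·9 + (1−q)·1 = 8q + 1
  -4q + 3 = 8q + 1  ⇒  -12q = -2  ⇒  q = 1/6.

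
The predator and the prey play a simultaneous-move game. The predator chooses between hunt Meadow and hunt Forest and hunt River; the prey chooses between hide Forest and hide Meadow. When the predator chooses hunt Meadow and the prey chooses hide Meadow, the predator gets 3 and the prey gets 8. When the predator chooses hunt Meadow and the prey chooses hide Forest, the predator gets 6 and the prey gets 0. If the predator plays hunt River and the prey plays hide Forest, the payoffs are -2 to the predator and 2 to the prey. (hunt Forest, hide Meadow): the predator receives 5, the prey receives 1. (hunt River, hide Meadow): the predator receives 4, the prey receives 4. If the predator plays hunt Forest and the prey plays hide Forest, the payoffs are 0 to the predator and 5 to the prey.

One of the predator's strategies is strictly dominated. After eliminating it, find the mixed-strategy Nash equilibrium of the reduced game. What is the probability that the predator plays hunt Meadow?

p = 1/3

The predator's strategy hunt River is strictly dominated by hunt Forest: 0 > -2 and 5 > 4. Eliminate hunt River.
In a mixed equilibrium the prey is indifferent between hide Forest and hide Meadow; this condition fixes p.
  the prey's payoff from hide Forest: p·0 + (1−p)·5 = -5p + 5
  the prey's payoff from hide Meadow: p·8 + (1−p)·1 = 7p + 1
  -5p + 5 = 7p + 1  ⇒  -12p = -4  ⇒  p = 1/3.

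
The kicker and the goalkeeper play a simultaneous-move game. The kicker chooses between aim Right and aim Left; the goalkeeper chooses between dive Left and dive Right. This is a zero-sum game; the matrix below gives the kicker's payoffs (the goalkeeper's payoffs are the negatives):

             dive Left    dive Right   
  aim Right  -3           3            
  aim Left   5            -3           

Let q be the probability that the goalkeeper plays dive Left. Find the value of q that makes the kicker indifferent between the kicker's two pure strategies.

q = 3/7

In a mixed equilibrium the kicker is indifferent between aim Right and aim Left; this condition fixes q.
  the kicker's payoff from aim Right: q·(-3) + (1−q)·3 = -6q + 3
  the kicker's payoff from aim Left: q·5 + (1−q)·(-3) = 8q - 3
  -6q + 3 = 8q - 3  ⇒  -14q = -6  ⇒  q = 3/7.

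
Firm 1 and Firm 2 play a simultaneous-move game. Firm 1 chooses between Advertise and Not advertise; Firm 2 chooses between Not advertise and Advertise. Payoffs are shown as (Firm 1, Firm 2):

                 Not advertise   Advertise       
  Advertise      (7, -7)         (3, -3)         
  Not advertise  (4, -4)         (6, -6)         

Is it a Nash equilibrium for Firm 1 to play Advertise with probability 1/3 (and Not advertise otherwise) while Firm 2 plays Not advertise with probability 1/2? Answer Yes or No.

Check Firm 2's indifference given Firm 1's mix p = 1/3:
  payoff from Not advertise = -5; payoff from Advertise = -5 — equal.
Check Firm 1's indifference given Firm 2's mix q = 1/2:
  payoff from Advertise = 5; payoff from Not advertise = 5 — equal.
Both players are indifferent, so neither can profitably deviate.

Yes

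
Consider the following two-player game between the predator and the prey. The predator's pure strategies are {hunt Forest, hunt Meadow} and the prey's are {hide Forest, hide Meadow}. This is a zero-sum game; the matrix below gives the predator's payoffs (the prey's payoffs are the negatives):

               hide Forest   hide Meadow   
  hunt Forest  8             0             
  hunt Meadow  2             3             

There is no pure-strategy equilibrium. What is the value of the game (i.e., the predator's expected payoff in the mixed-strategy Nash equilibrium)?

v = 8/3

For the predator to be willing to mix, the predator must be indifferent between hunt Forest and hunt Meadow, which pins down the prey's mix.
  the predator's expected payoff from hunt Forest: q·8 + (1−q)·0 = 8q
  the predator's expected payoff from hunt Meadow: q·2 + (1−q)·3 = -q + 3
  8q = -q + 3  ⇒  9q = 3  ⇒  q = 1/3.
The value is the predator's expected payoff against this mix (using hunt Forest): (1/3)·8 + (2/3)·0 = 8/3.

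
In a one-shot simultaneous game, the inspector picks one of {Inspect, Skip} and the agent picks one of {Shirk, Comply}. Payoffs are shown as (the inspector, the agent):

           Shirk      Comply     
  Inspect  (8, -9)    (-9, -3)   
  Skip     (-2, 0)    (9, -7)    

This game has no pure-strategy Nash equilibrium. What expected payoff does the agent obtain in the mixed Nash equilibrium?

-63/13

For the agent to be willing to mix, the agent must be indifferent between Shirk and Comply, which pins down the inspector's mix.
  the agent's expected payoff from Shirk: p·(-9) + (1−p)·0 = -9p
  the agent's expected payoff from Comply: p·(-3) + (1−p)·(-7) = 4p - 7
  -9p = 4p - 7  ⇒  -13p = -7  ⇒  p = 7/13.
At equilibrium the agent is indifferent across columns, so the agent's payoff equals the payoff from Shirk: (7/13)·(-9) + (6/13)·0 = -63/13.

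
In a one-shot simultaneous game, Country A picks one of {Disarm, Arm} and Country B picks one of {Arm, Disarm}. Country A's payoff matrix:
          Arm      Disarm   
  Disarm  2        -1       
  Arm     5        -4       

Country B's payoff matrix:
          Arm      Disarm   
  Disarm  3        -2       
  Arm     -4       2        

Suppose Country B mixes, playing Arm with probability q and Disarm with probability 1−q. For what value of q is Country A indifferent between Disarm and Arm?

Set Country A's expected payoff from Disarm equal to that from Arm:
  Country A's payoff to Disarm: q·2 + (1−q)·(-1) = 3q - 1
  Country A's payoff to Arm: q·5 + (1−q)·(-4) = 9q - 4
  3q - 1 = 9q - 4  ⇒  -6q = -3  ⇒  q = 1/2.

q = 1/2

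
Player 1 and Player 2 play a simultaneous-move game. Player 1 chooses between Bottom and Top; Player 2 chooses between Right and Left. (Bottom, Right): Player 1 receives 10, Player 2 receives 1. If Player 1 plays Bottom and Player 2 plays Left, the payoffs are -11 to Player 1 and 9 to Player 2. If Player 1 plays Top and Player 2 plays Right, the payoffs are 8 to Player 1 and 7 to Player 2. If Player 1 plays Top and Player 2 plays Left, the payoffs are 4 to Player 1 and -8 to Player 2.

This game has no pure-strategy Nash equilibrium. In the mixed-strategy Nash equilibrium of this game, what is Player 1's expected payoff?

For Player 1 to be willing to mix, Player 1 must be indifferent between Bottom and Top, which pins down Player 2's mix.
  Player 1's expected payoff from Bottom: q·10 + (1−q)·(-11) = 21q - 11
  Player 1's expected payoff from Top: q·8 + (1−q)·4 = 4q + 4
  21q - 11 = 4q + 4  ⇒  17q = 15  ⇒  q = 15/17.
At equilibrium Player 1 is indifferent across rows, so Player 1's payoff equals the payoff from Bottom: (15/17)·10 + (2/17)·(-11) = 128/17.

128/17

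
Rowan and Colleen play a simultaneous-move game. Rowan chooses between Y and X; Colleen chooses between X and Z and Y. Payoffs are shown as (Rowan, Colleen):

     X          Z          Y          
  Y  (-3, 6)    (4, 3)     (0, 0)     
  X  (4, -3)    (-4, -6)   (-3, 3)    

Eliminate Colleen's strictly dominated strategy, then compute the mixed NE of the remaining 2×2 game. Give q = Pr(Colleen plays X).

Colleen's strategy Z is strictly dominated by X: 6 > 3 and -3 > -6. Eliminate Z.
For Rowan to be willing to mix, Rowan must be indifferent between Y and X, which pins down Colleen's mix.
  Rowan's payoff to Y: q·(-3) + (1−q)·0 = -3q
  Rowan's payoff to X: q·4 + (1−q)·(-3) = 7q - 3
  -3q = 7q - 3  ⇒  -10q = -3  ⇒  q = 3/10.

q = 3/10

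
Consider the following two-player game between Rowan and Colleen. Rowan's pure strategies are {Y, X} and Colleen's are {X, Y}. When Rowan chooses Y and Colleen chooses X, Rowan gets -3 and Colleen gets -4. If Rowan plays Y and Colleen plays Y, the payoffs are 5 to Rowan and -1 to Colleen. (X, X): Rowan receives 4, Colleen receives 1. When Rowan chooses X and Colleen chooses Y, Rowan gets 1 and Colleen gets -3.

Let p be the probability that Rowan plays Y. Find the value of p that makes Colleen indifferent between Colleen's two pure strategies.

Colleen's indifference between X and Y determines Rowan's mixing probability p:
  Colleen's payoff from X: p·(-4) + (1−p)·1 = -5p + 1
  Colleen's payoff from Y: p·(-1) + (1−p)·(-3) = 2p - 3
  -5p + 1 = 2p - 3  ⇒  -7p = -4  ⇒  p = 4/7.

p = 4/7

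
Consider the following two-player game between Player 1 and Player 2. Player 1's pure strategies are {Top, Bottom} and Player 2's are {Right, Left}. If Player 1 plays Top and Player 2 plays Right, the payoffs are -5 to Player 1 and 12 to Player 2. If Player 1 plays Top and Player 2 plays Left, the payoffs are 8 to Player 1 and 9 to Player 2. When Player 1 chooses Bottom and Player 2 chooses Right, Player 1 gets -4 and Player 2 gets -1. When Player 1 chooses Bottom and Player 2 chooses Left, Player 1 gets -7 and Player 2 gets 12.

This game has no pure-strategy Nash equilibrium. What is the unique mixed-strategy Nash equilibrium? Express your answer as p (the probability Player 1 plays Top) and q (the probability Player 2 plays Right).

Set Player 2's expected payoff from Right equal to that from Left:
  Player 2's payoff to Right: p·12 + (1−p)·(-1) = 13p - 1
  Player 2's payoff to Left: p·9 + (1−p)·12 = -3p + 12
  13p - 1 = -3p + 12  ⇒  16p = 13  ⇒  p = 13/16.
For Player 1 to be willing to mix, Player 1 must be indifferent between Top and Bottom, which pins down Player 2's mix.
  Player 1's payoff to Top: q·(-5) + (1−q)·8 = -13q + 8
  Player 1's payoff to Bottom: q·(-4) + (1−q)·(-7) = 3q - 7
  -13q + 8 = 3q - 7  ⇒  -16q = -15  ⇒  q = 15/16.

p = 13/16, q = 15/16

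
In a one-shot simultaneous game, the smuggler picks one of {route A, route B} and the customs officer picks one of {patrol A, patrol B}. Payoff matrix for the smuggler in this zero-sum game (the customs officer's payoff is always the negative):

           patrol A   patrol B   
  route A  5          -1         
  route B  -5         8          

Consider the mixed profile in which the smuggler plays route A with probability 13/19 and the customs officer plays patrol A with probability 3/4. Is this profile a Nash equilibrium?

Given the customs officer's mix q = 3/4, the smuggler's payoff from route A is 7/2 but from route B is -7/4. The smuggler strictly prefers route A, so the smuggler would not mix.
So the proposed profile is not a Nash equilibrium.

No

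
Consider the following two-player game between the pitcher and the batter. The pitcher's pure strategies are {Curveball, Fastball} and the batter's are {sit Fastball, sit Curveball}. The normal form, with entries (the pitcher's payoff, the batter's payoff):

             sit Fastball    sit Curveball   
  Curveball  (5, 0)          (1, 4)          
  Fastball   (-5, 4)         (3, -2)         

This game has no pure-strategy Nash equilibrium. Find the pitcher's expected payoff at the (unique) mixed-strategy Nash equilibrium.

Set the pitcher's expected payoff from Curveball equal to that from Fastball:
  the pitcher's payoff from Curveball: q·5 + (1−q)·1 = 4q + 1
  the pitcher's payoff from Fastball: q·(-5) + (1−q)·3 = -8q + 3
  4q + 1 = -8q + 3  ⇒  12q = 2  ⇒  q = 1/6.
At equilibrium the pitcher is indifferent across rows, so the pitcher's payoff equals the payoff from Curveball: (1/6)·5 + (5/6)·1 = 5/3.

5/3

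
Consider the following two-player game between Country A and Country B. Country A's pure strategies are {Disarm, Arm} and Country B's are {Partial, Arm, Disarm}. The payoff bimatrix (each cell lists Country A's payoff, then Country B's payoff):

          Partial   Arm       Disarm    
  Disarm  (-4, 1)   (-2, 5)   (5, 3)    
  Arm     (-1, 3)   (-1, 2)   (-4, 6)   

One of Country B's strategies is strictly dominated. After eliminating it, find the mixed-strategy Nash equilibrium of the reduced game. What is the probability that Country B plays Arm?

q = 9/10

Country B's strategy Partial is strictly dominated by Disarm: 3 > 1 and 6 > 3. Eliminate Partial.
Set Country A's expected payoff from Disarm equal to that from Arm:
  Country A's expected payoff from Disarm: q·(-2) + (1−q)·5 = -7q + 5
  Country A's expected payoff from Arm: q·(-1) + (1−q)·(-4) = 3q - 4
  -7q + 5 = 3q - 4  ⇒  -10q = -9  ⇒  q = 9/10.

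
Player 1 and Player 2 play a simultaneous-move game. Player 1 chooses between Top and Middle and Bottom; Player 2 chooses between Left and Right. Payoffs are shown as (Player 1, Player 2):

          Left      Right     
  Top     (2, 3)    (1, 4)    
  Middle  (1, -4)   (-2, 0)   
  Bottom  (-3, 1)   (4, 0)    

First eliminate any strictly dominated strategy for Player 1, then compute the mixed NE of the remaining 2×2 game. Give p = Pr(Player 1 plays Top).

Player 1's strategy Middle is strictly dominated by Top: 2 > 1 and 1 > -2. Eliminate Middle.
Player 1's mix must leave Player 2 indifferent between Left and Right.
  Player 2's payoff from Left: p·3 + (1−p)·1 = 2p + 1
  Player 2's payoff from Right: p·4 + (1−p)·0 = 4p
  2p + 1 = 4p  ⇒  -2p = -1  ⇒  p = 1/2.

p = 1/2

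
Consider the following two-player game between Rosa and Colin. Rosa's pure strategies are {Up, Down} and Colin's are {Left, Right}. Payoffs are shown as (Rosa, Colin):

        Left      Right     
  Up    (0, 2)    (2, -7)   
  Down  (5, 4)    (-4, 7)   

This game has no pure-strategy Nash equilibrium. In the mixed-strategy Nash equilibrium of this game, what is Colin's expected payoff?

7/2

In a mixed equilibrium Colin is indifferent between Left and Right; this condition fixes p.
  Colin's expected payoff from Left: p·2 + (1−p)·4 = -2p + 4
  Colin's expected payoff from Right: p·(-7) + (1−p)·7 = -14p + 7
  -2p + 4 = -14p + 7  ⇒  12p = 3  ⇒  p = 1/4.
At equilibrium Colin is indifferent across columns, so Colin's payoff equals the payoff from Left: (1/4)·2 + (3/4)·4 = 7/2.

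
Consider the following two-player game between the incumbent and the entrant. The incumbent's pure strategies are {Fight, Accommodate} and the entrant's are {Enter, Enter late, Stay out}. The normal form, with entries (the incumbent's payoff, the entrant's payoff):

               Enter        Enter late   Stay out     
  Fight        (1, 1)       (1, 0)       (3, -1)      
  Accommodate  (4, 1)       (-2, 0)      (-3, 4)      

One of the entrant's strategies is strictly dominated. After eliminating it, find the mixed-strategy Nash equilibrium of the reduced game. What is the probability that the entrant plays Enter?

The entrant's strategy Enter late is strictly dominated by Enter: 1 > 0 and 1 > 0. Eliminate Enter late.
In a mixed equilibrium the incumbent is indifferent between Fight and Accommodate; this condition fixes q.
  the incumbent's payoff to Fight: q·1 + (1−q)·3 = -2q + 3
  the incumbent's payoff to Accommodate: q·4 + (1−q)·(-3) = 7q - 3
  -2q + 3 = 7q - 3  ⇒  -9q = -6  ⇒  q = 2/3.

q = 2/3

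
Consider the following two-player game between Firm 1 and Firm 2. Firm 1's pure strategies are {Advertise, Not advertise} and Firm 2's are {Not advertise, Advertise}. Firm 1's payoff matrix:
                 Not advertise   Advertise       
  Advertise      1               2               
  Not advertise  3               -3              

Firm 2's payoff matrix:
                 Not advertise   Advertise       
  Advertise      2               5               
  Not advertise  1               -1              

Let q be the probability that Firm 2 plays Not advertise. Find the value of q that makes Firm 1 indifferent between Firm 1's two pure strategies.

For Firm 1 to be willing to mix, Firm 1 must be indifferent between Advertise and Not advertise, which pins down Firm 2's mix.
  Firm 1's payoff from Advertise: q·1 + (1−q)·2 = -q + 2
  Firm 1's payoff from Not advertise: q·3 + (1−q)·(-3) = 6q - 3
  -q + 2 = 6q - 3  ⇒  -7q = -5  ⇒  q = 5/7.

q = 5/7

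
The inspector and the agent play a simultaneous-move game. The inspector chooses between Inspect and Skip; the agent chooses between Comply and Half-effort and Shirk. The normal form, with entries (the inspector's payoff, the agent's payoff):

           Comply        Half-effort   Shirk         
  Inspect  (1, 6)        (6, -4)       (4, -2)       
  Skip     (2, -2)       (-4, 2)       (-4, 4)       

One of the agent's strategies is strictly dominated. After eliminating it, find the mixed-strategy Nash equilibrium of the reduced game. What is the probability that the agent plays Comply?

The agent's strategy Half-effort is strictly dominated by Shirk: -2 > -4 and 4 > 2. Eliminate Half-effort.
The inspector's indifference between Inspect and Skip determines the agent's mixing probability q:
  the inspector's payoff from Inspect: q·1 + (1−q)·4 = -3q + 4
  the inspector's payoff from Skip: q·2 + (1−q)·(-4) = 6q - 4
  -3q + 4 = 6q - 4  ⇒  -9q = -8  ⇒  q = 8/9.

q = 8/9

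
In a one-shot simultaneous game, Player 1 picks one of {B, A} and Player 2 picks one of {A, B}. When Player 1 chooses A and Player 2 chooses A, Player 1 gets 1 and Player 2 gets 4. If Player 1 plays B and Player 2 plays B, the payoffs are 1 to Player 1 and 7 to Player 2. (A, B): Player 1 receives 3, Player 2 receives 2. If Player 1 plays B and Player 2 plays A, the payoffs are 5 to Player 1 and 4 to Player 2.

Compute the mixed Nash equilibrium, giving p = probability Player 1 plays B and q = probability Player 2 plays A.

In a mixed equilibrium Player 2 is indifferent between A and B; this condition fixes p.
  Player 2's payoff to A: p·4 + (1−p)·4 = 4
  Player 2's payoff to B: p·7 + (1−p)·2 = 5p + 2
  4 = 5p + 2  ⇒  -5p = -2  ⇒  p = 2/5.
Player 2's mix must leave Player 1 indifferent between B and A.
  Player 1's payoff from B: q·5 + (1−q)·1 = 4q + 1
  Player 1's payoff from A: q·1 + (1−q)·3 = -2q + 3
  4q + 1 = -2q + 3  ⇒  6q = 2  ⇒  q = 1/3.

p = 2/5, q = 1/3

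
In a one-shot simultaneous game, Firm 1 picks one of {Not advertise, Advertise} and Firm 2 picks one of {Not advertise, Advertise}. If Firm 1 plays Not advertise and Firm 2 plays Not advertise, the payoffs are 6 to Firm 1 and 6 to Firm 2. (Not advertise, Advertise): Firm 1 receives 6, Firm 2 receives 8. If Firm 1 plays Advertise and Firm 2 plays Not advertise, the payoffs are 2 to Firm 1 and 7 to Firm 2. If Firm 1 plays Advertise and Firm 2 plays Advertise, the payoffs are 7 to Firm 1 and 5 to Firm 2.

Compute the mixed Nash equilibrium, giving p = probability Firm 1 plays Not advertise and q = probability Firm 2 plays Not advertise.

In a mixed equilibrium Firm 2 is indifferent between Not advertise and Advertise; this condition fixes p.
  Firm 2's payoff from Not advertise: p·6 + (1−p)·7 = -p + 7
  Firm 2's payoff from Advertise: p·8 + (1−p)·5 = 3p + 5
  -p + 7 = 3p + 5  ⇒  -4p = -2  ⇒  p = 1/2.
Set Firm 1's expected payoff from Not advertise equal to that from Advertise:
  Firm 1's expected payoff from Not advertise: q·6 + (1−q)·6 = 6
  Firm 1's expected payoff from Advertise: q·2 + (1−q)·7 = -5q + 7
  6 = -5q + 7  ⇒  5q = 1  ⇒  q = 1/5.

p = 1/2, q = 1/5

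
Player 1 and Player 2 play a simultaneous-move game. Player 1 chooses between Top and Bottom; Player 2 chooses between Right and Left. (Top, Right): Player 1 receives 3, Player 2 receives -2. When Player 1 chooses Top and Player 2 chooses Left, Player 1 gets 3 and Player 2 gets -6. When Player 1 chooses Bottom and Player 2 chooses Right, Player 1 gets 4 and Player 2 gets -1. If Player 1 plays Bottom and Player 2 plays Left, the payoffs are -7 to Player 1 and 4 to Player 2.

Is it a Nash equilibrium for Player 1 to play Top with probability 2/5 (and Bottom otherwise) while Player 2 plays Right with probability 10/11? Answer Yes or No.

Given Player 1's mix p = 2/5, Player 2's payoff from Right is -7/5 but from Left is 0. Player 2 strictly prefers Left, so Player 2 would not mix.
So the proposed profile is not a Nash equilibrium.

No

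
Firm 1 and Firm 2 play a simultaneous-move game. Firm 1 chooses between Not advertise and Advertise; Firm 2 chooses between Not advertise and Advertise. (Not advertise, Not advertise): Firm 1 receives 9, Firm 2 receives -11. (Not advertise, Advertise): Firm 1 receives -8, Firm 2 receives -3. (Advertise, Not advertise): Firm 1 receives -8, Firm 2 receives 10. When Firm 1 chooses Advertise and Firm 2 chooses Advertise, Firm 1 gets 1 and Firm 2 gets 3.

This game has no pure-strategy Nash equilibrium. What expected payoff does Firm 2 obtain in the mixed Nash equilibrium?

1/5

In a mixed equilibrium Firm 2 is indifferent between Not advertise and Advertise; this condition fixes p.
  Firm 2's payoff from Not advertise: p·(-11) + (1−p)·10 = -21p + 10
  Firm 2's payoff from Advertise: p·(-3) + (1−p)·3 = -6p + 3
  -21p + 10 = -6p + 3  ⇒  -15p = -7  ⇒  p = 7/15.
At equilibrium Firm 2 is indifferent across columns, so Firm 2's payoff equals the payoff from Not advertise: (7/15)·(-11) + (8/15)·10 = 1/5.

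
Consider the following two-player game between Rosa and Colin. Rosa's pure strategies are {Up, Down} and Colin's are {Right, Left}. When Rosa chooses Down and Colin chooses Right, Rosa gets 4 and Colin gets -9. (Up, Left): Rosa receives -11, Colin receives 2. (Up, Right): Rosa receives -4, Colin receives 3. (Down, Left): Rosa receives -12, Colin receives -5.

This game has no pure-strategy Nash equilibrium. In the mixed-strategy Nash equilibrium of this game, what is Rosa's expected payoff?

Rosa's indifference between Up and Down determines Colin's mixing probability q:
  Rosa's payoff from Up: q·(-4) + (1−q)·(-11) = 7q - 11
  Rosa's payoff from Down: q·4 + (1−q)·(-12) = 16q - 12
  7q - 11 = 16q - 12  ⇒  -9q = -1  ⇒  q = 1/9.
At equilibrium Rosa is indifferent across rows, so Rosa's payoff equals the payoff from Up: (1/9)·(-4) + (8/9)·(-11) = -92/9.

-92/9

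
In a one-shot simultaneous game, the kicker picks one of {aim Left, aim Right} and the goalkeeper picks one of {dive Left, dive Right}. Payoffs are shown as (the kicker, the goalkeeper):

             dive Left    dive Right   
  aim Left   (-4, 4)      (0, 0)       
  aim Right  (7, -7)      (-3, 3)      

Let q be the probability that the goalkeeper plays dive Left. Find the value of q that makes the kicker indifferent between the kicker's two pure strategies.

q = 3/14

The kicker's indifference between aim Left and aim Right determines the goalkeeper's mixing probability q:
  the kicker's expected payoff from aim Left: q·(-4) + (1−q)·0 = -4q
  the kicker's expected payoff from aim Right: q·7 + (1−q)·(-3) = 10q - 3
  -4q = 10q - 3  ⇒  -14q = -3  ⇒  q = 3/14.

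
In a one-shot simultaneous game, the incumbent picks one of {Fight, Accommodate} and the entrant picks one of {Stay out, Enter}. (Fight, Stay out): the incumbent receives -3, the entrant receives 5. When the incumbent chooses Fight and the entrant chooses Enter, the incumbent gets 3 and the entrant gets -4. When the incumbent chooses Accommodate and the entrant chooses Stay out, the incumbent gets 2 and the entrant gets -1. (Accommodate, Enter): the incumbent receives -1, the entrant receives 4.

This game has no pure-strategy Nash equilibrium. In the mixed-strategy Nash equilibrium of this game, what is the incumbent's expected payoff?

The entrant's mix must leave the incumbent indifferent between Fight and Accommodate.
  the incumbent's expected payoff from Fight: q·(-3) + (1−q)·3 = -6q + 3
  the incumbent's expected payoff from Accommodate: q·2 + (1−q)·(-1) = 3q - 1
  -6q + 3 = 3q - 1  ⇒  -9q = -4  ⇒  q = 4/9.
At equilibrium the incumbent is indifferent across rows, so the incumbent's payoff equals the payoff from Fight: (4/9)·(-3) + (5/9)·3 = 1/3.

1/3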